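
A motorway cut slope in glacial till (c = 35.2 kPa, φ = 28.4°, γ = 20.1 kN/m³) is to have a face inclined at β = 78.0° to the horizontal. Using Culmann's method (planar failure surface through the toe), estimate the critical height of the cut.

Culmann's analysis gives the critical failure plane at α_cr = (β + φ)/2 = (78.0 + 28.4)/2 = 53.2°, and the critical height
H_c = (4c/γ) · sinβ cosφ / [1 − cos(β − φ)]
    = (4·35.2/20.1) · sin78.0°·cos28.4° / [1 − cos(49.6°)]
    = 7.005 · 0.9781·0.8796 / [1 − 0.6481]
    = 7.005 · 0.8604 / 0.3519
    = 17.13 m

H_c = 17.13 m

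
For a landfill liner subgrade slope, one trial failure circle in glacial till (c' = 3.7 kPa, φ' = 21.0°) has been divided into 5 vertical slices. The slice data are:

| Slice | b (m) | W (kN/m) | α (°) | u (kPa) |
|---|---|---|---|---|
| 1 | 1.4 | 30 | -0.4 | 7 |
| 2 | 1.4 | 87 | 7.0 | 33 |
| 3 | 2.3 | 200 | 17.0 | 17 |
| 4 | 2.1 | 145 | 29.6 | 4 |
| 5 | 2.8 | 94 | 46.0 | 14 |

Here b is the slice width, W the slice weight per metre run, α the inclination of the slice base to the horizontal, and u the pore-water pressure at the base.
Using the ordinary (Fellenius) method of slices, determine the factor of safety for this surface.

Ordinary method of slices: FS = Σ[c'·Δl_i + (W_i cosα_i − u_i·Δl_i)·tanφ'] / Σ W_i sinα_i, with Δl_i = b_i / cosα_i.
Slice 1: Δl = 1.4/cos(-0.4°) = 1.400 m; N'_1 = 30·cos(-0.4°) − 7·1.400 = 20.2; c'Δl = 5.18; W sinα = -0.2
Slice 2: Δl = 1.4/cos7.0° = 1.411 m; N'_2 = 87·cos7.0° − 33·1.411 = 39.8; c'Δl = 5.22; W sinα = 10.6
Slice 3: Δl = 2.3/cos17.0° = 2.405 m; N'_3 = 200·cos17.0° − 17·2.405 = 150.4; c'Δl = 8.90; W sinα = 58.5
Slice 4: Δl = 2.1/cos29.6° = 2.415 m; N'_4 = 145·cos29.6° − 4·2.415 = 116.4; c'Δl = 8.94; W sinα = 71.6
Slice 5: Δl = 2.8/cos46.0° = 4.031 m; N'_5 = 94·cos46.0° − 14·4.031 = 8.9; c'Δl = 14.91; W sinα = 67.6
Σc'Δl = 43.1 kN/m; ΣN' = 335.7 kN/m; ΣW sinα = 208.1 kN/m
Resisting = 43.1 + 335.7·tan21.0° = 43.1 + 128.8 = 172.0 kN/m
FS = 172.0 / 208.1 = 0.826

FS = 0.83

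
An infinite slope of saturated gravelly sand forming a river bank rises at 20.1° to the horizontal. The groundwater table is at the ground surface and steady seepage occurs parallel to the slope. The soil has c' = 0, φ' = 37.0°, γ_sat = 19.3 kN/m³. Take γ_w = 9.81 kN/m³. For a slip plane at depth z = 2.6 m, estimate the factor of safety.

With seepage parallel to the slope and the water table at the surface, the effective normal stress on the slip plane uses the buoyant unit weight γ' = γ_sat − γ_w while the driving shear stress uses γ_sat:
FS = [c' + γ' z cos²β tanφ'] / [γ_sat z sinβ cosβ]
(For c' = 0 this reduces to FS = (γ'/γ_sat)·tanφ'/tanβ.)
γ' = 19.3 − 9.81 = 9.49 kN/m³
Numerator = 0.0 + 9.49·2.6·cos²20.1°·tan37.0° = 0.0 + 9.49·2.6·0.8819·0.7536 = 16.397 kPa
Denominator = 19.3·2.6·sin20.1°·cos20.1° = 19.3·2.6·0.3437·0.9391 = 16.195 kPa
FS = 16.397 / 16.195 = 1.013

FS = 1.01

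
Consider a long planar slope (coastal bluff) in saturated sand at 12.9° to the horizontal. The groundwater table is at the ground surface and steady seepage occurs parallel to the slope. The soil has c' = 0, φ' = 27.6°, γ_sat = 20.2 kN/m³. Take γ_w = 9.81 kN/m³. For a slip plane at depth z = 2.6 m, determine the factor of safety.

With seepage parallel to the slope and the water table at the surface, the effective normal stress on the slip plane uses the buoyant unit weight γ' = γ_sat − γ_w while the driving shear stress uses γ_sat:
FS = [c' + γ' z cos²β tanφ'] / [γ_sat z sinβ cosβ]
(For c' = 0 this reduces to FS = (γ'/γ_sat)·tanφ'/tanβ.)
γ' = 20.2 − 9.81 = 10.39 kN/m³
Numerator = 0.0 + 10.39·2.6·cos²12.9°·tan27.6° = 0.0 + 10.39·2.6·0.9502·0.5228 = 13.419 kPa
Denominator = 20.2·2.6·sin12.9°·cos12.9° = 20.2·2.6·0.2233·0.9748 = 11.429 kPa
FS = 13.419 / 11.429 = 1.174

FS = 1.17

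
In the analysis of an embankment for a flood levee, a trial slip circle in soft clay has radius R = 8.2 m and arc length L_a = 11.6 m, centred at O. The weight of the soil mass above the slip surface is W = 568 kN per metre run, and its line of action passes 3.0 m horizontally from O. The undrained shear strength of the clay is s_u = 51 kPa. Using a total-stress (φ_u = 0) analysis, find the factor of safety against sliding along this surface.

FS = 2.85

Taking moments about the centre O, the resisting moment is provided by the undrained shear strength acting along the arc:
M_R = s_u·L_a·R = 51·11.60·8.2 = 4851.1 kN·m/m
M_D = W·d = 568·3.0 = 1704.0 kN·m/m
FS = M_R / M_D = 4851.1 / 1704.0 = 2.847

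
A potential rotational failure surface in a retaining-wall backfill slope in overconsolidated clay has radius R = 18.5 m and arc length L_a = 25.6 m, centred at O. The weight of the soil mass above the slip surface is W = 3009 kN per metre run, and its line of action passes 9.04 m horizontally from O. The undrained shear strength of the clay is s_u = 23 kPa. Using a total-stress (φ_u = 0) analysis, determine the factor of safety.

Taking moments about the centre O, the resisting moment is provided by the undrained shear strength acting along the arc:
M_R = s_u·L_a·R = 23·25.60·18.5 = 10892.8 kN·m/m
M_D = W·d = 3009·9.04 = 27201.4 kN·m/m
FS = M_R / M_D = 10892.8 / 27201.4 = 0.400

FS = 0.40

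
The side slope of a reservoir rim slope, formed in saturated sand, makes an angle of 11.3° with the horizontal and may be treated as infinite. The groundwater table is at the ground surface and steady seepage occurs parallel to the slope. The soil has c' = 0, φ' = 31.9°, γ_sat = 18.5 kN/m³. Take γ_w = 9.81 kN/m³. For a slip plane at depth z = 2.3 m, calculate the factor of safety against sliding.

FS = 1.46

With seepage parallel to the slope and the water table at the surface, the effective normal stress on the slip plane uses the buoyant unit weight γ' = γ_sat − γ_w while the driving shear stress uses γ_sat:
FS = [c' + γ' z cos²β tanφ'] / [γ_sat z sinβ cosβ]
(For c' = 0 this reduces to FS = (γ'/γ_sat)·tanφ'/tanβ.)
γ' = 18.5 − 9.81 = 8.69 kN/m³
Numerator = 0.0 + 8.69·2.3·cos²11.3°·tan31.9° = 0.0 + 8.69·2.3·0.9616·0.6224 = 11.963 kPa
Denominator = 18.5·2.3·sin11.3°·cos11.3° = 18.5·2.3·0.1959·0.9806 = 8.176 kPa
FS = 11.963 / 8.176 = 1.463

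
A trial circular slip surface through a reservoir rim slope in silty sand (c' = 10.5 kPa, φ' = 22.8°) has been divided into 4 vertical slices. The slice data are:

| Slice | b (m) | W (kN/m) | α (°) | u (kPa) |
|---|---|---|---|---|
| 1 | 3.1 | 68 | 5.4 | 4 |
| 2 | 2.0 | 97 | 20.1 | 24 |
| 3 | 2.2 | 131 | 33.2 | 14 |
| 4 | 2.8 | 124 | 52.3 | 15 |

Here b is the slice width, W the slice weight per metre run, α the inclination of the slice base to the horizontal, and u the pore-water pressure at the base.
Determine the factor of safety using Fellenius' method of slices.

Ordinary method of slices: FS = Σ[c'·Δl_i + (W_i cosα_i − u_i·Δl_i)·tanφ'] / Σ W_i sinα_i, with Δl_i = b_i / cosα_i.
Slice 1: Δl = 3.1/cos5.4° = 3.114 m; N'_1 = 68·cos5.4° − 4·3.114 = 55.2; c'Δl = 32.70; W sinα = 6.4
Slice 2: Δl = 2.0/cos20.1° = 2.130 m; N'_2 = 97·cos20.1° − 24·2.130 = 40.0; c'Δl = 22.36; W sinα = 33.3
Slice 3: Δl = 2.2/cos33.2° = 2.629 m; N'_3 = 131·cos33.2° − 14·2.629 = 72.8; c'Δl = 27.61; W sinα = 71.7
Slice 4: Δl = 2.8/cos52.3° = 4.579 m; N'_4 = 124·cos52.3° − 15·4.579 = 7.1; c'Δl = 48.08; W sinα = 98.1
Σc'Δl = 130.7 kN/m; ΣN' = 175.2 kN/m; ΣW sinα = 209.6 kN/m
Resisting = 130.7 + 175.2·tan22.8° = 130.7 + 73.6 = 204.4 kN/m
FS = 204.4 / 209.6 = 0.975

FS = 0.98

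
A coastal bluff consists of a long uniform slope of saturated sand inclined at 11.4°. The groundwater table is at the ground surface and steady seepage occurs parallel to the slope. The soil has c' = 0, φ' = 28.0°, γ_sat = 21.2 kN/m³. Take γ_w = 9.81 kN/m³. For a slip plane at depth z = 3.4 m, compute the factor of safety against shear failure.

FS = 1.42

With seepage parallel to the slope and the water table at the surface, the effective normal stress on the slip plane uses the buoyant unit weight γ' = γ_sat − γ_w while the driving shear stress uses γ_sat:
FS = [c' + γ' z cos²β tanφ'] / [γ_sat z sinβ cosβ]
(For c' = 0 this reduces to FS = (γ'/γ_sat)·tanφ'/tanβ.)
γ' = 21.2 − 9.81 = 11.39 kN/m³
Numerator = 0.0 + 11.39·3.4·cos²11.4°·tan28.0° = 0.0 + 11.39·3.4·0.9609·0.5317 = 19.787 kPa
Denominator = 21.2·3.4·sin11.4°·cos11.4° = 21.2·3.4·0.1977·0.9803 = 13.966 kPa
FS = 19.787 / 13.966 = 1.417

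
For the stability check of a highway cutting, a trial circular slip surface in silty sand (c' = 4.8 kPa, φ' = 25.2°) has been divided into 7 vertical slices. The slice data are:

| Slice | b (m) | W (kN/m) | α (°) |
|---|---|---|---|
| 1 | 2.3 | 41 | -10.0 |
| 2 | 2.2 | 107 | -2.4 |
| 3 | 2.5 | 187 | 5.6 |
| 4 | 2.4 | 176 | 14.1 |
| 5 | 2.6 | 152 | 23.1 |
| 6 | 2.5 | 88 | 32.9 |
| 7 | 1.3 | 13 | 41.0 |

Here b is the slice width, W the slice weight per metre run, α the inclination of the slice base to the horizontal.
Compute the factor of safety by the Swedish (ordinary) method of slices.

FS = 2.56

Ordinary method of slices: FS = Σ[c'·Δl_i + (W_i cosα_i)·tanφ'] / Σ W_i sinα_i, with Δl_i = b_i / cosα_i.
Slice 1: Δl = 2.3/cos(-10.0°) = 2.335 m; N'_1 = 41·cos(-10.0°) = 40.4; c'Δl = 11.21; W sinα = -7.1
Slice 2: Δl = 2.2/cos(-2.4°) = 2.202 m; N'_2 = 107·cos(-2.4°) = 106.9; c'Δl = 10.57; W sinα = -4.5
Slice 3: Δl = 2.5/cos5.6° = 2.512 m; N'_3 = 187·cos5.6° = 186.1; c'Δl = 12.06; W sinα = 18.2
Slice 4: Δl = 2.4/cos14.1° = 2.475 m; N'_4 = 176·cos14.1° = 170.7; c'Δl = 11.88; W sinα = 42.9
Slice 5: Δl = 2.6/cos23.1° = 2.827 m; N'_5 = 152·cos23.1° = 139.8; c'Δl = 13.57; W sinα = 59.6
Slice 6: Δl = 2.5/cos32.9° = 2.978 m; N'_6 = 88·cos32.9° = 73.9; c'Δl = 14.29; W sinα = 47.8
Slice 7: Δl = 1.3/cos41.0° = 1.723 m; N'_7 = 13·cos41.0° = 9.8; c'Δl = 8.27; W sinα = 8.5
Σc'Δl = 81.8 kN/m; ΣN' = 727.6 kN/m; ΣW sinα = 165.5 kN/m
Resisting = 81.8 + 727.6·tan25.2° = 81.8 + 342.4 = 424.2 kN/m
FS = 424.2 / 165.5 = 2.563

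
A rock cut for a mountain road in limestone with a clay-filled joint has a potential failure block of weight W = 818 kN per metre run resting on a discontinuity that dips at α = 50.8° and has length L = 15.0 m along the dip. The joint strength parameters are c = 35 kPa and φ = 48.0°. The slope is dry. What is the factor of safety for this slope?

Resolving the block weight along and normal to the plane and applying the Mohr–Coulomb strength on the joint:
N' = W cosα = 818·cos50.8° = 517.0 kN/m
Driving force T = W sinα = 818·sin50.8° = 633.9 kN/m
Resisting force R = c·L + N'·tanφ = 35·15.0 + 517.0·tan48.0° = 525.0 + 574.2 = 1099.2 kN/m
FS = R / T = 1099.2 / 633.9 = 1.734

FS = 1.73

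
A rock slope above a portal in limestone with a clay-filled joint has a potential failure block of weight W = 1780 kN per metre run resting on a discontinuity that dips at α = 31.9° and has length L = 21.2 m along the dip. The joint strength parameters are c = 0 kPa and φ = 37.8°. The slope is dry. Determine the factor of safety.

Resolving the block weight along and normal to the plane and applying the Mohr–Coulomb strength on the joint:
N' = W cosα = 1780·cos31.9° = 1511.2 kN/m
Driving force T = W sinα = 1780·sin31.9° = 940.6 kN/m
Resisting force R = c·L + N'·tanφ = 0·21.2 + 1511.2·tan37.8° = 0.0 + 1172.2 = 1172.2 kN/m
FS = R / T = 1172.2 / 940.6 = 1.246

FS = 1.25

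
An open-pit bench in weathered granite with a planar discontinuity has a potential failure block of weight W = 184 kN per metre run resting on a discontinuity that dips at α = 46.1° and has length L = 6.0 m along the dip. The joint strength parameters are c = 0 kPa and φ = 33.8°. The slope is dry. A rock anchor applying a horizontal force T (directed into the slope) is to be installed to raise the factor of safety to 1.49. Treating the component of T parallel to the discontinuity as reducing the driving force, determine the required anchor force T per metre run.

T = 74 kN/m

Resolving forces along and normal to the sliding plane, with the horizontal anchor force T adding T·sinα to the effective normal force and T·cosα acting up the plane against the driving force:
FS = [cL + (W cosα + T sinα) tanφ] / [W sinα − T cosα]
Without the anchor: N' = 127.6 kN/m, driving T_d = 132.6 kN/m, resisting R = 0·6.0 + 127.6·tan33.8° = 85.4 kN/m, FS = 0.64.
Setting FS = 1.49 and solving for T:
1.49·(132.6 − T cos46.1°) = 85.4 + T sin46.1°·tan33.8°
T·(sin46.1°·tan33.8° + 1.49·cos46.1°) = 1.49·132.6 − 85.4
T·(0.7206·0.6694 + 1.49·0.6934) = 197.5 − 85.4 = 112.1
T·1.5155 = 112.1
T = 74.0 kN/m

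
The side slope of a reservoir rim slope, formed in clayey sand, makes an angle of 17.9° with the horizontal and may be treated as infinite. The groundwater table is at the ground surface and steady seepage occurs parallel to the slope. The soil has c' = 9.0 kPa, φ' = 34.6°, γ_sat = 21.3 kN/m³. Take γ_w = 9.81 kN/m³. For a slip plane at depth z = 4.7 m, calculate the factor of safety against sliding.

With seepage parallel to the slope and the water table at the surface, the effective normal stress on the slip plane uses the buoyant unit weight γ' = γ_sat − γ_w while the driving shear stress uses γ_sat:
FS = [c' + γ' z cos²β tanφ'] / [γ_sat z sinβ cosβ]
γ' = 21.3 − 9.81 = 11.49 kN/m³
Numerator = 9.0 + 11.49·4.7·cos²17.9°·tan34.6° = 9.0 + 11.49·4.7·0.9055·0.6899 = 42.735 kPa
Denominator = 21.3·4.7·sin17.9°·cos17.9° = 21.3·4.7·0.3074·0.9516 = 29.280 kPa
FS = 42.735 / 29.280 = 1.460

FS = 1.46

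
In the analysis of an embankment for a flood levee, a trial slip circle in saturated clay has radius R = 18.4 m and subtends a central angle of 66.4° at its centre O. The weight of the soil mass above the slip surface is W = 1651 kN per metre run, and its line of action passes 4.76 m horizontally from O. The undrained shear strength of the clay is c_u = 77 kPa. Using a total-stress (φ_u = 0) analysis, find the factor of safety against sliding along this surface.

Taking moments about the centre O, the resisting moment is provided by the undrained shear strength acting along the arc:
Arc length L_a = R·θ = 18.4·(66.4°·π/180) = 18.4·1.1589 = 21.32 m
M_R = c_u·L_a·R = 77·21.32·18.4 = 30211.5 kN·m/m
M_D = W·d = 1651·4.76 = 7858.8 kN·m/m
FS = M_R / M_D = 30211.5 / 7858.8 = 3.844

FS = 3.84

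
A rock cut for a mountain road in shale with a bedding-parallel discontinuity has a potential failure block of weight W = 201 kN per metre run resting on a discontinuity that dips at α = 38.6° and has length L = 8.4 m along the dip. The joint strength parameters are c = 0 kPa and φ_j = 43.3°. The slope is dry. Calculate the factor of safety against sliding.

Resolving the block weight along and normal to the plane and applying the Mohr–Coulomb strength on the joint:
N' = W cosα = 201·cos38.6° = 157.1 kN/m
Driving force T = W sinα = 201·sin38.6° = 125.4 kN/m
Resisting force R = c·L + N'·tanφ_j = 0·8.4 + 157.1·tan43.3° = 0.0 + 148.0 = 148.0 kN/m
FS = R / T = 148.0 / 125.4 = 1.180

FS = 1.18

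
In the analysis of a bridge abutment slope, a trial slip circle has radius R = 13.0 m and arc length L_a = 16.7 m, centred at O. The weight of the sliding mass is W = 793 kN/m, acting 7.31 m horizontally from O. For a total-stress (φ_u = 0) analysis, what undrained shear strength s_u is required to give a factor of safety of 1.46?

FS = s_u·L_a·R / (W·d), so s_u = FS·W·d / (L_a·R).
s_u = 1.46·793·7.31 / (16.70·13.0) = 8463.4 / 217.10 = 38.98 kPa

s_u = 39.0 kPa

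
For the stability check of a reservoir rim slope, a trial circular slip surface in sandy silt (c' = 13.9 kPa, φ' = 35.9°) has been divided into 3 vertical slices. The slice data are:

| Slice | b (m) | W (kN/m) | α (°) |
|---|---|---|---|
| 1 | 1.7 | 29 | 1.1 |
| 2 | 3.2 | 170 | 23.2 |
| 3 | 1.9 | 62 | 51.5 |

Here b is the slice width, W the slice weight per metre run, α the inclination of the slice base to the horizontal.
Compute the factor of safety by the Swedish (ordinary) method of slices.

Ordinary method of slices: FS = Σ[c'·Δl_i + (W_i cosα_i)·tanφ'] / Σ W_i sinα_i, with Δl_i = b_i / cosα_i.
Slice 1: Δl = 1.7/cos1.1° = 1.700 m; N'_1 = 29·cos1.1° = 29.0; c'Δl = 23.63; W sinα = 0.6
Slice 2: Δl = 3.2/cos23.2° = 3.482 m; N'_2 = 170·cos23.2° = 156.3; c'Δl = 48.39; W sinα = 67.0
Slice 3: Δl = 1.9/cos51.5° = 3.052 m; N'_3 = 62·cos51.5° = 38.6; c'Δl = 42.42; W sinα = 48.5
Σc'Δl = 114.5 kN/m; ΣN' = 223.8 kN/m; ΣW sinα = 116.0 kN/m
Resisting = 114.5 + 223.8·tan35.9° = 114.5 + 162.0 = 276.5 kN/m
FS = 276.5 / 116.0 = 2.383

FS = 2.38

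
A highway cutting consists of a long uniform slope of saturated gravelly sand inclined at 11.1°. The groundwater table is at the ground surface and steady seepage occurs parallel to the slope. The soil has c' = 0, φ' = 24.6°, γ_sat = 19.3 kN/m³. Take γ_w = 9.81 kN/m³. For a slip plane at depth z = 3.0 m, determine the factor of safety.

With seepage parallel to the slope and the water table at the surface, the effective normal stress on the slip plane uses the buoyant unit weight γ' = γ_sat − γ_w while the driving shear stress uses γ_sat:
FS = [c' + γ' z cos²β tanφ'] / [γ_sat z sinβ cosβ]
(For c' = 0 this reduces to FS = (γ'/γ_sat)·tanφ'/tanβ.)
γ' = 19.3 − 9.81 = 9.49 kN/m³
Numerator = 0.0 + 9.49·3.0·cos²11.1°·tan24.6° = 0.0 + 9.49·3.0·0.9629·0.4578 = 12.551 kPa
Denominator = 19.3·3.0·sin11.1°·cos11.1° = 19.3·3.0·0.1925·0.9813 = 10.938 kPa
FS = 12.551 / 10.938 = 1.147

FS = 1.15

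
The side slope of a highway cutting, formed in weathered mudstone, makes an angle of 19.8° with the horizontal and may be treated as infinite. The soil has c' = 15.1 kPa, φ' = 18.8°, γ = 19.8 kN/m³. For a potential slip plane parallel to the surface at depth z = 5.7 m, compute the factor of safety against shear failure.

FS = 1.37

For an infinite slope with a slip plane parallel to the surface (no pore pressure): FS = [c' + γz cos²β tanφ'] / [γz sinβ cosβ].
γz = 19.8·5.7 = 112.86 kN/m²
Numerator = 15.1 + 112.86·cos²19.8°·tan18.8° = 15.1 + 112.86·0.8853·0.3404 = 49.112 kPa
Denominator = 112.86·sin19.8°·cos19.8° = 112.86·0.3387·0.9409 = 35.970 kPa
FS = 49.112 / 35.970 = 1.365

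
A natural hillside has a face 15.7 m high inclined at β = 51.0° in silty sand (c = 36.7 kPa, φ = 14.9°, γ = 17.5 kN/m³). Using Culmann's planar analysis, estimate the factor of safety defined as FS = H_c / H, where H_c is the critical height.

H_c = (4c/γ) · sinβ cosφ / [1 − cos(β − φ)]
    = (4·36.7/17.5) · sin51.0°·cos14.9° / [1 − cos36.1°]
    = 8.389 · 0.7510 / 0.1920 = 32.81 m
FS = H_c / H = 32.81 / 15.7 = 2.090

FS = 2.09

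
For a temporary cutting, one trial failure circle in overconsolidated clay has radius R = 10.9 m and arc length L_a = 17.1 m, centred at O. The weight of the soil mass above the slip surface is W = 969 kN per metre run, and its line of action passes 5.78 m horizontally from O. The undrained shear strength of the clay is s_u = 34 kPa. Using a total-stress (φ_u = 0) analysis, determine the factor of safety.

FS = 1.13

Taking moments about the centre O, the resisting moment is provided by the undrained shear strength acting along the arc:
M_R = s_u·L_a·R = 34·17.10·10.9 = 6337.3 kN·m/m
M_D = W·d = 969·5.78 = 5600.8 kN·m/m
FS = M_R / M_D = 6337.3 / 5600.8 = 1.131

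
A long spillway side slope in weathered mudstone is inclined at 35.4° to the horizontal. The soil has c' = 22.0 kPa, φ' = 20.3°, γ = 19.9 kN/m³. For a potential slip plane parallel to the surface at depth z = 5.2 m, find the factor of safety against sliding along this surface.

FS = 0.97

For an infinite slope with a slip plane parallel to the surface (no pore pressure): FS = [c' + γz cos²β tanφ'] / [γz sinβ cosβ].
γz = 19.9·5.2 = 103.48 kN/m²
Numerator = 22.0 + 103.48·cos²35.4°·tan20.3° = 22.0 + 103.48·0.6644·0.3699 = 47.433 kPa
Denominator = 103.48·sin35.4°·cos35.4° = 103.48·0.5793·0.8151 = 48.862 kPa
FS = 47.433 / 48.862 = 0.971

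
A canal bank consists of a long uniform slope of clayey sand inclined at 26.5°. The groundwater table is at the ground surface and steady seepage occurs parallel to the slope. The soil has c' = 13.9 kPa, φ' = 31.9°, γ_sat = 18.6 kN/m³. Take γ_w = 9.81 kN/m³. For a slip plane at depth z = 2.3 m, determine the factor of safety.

FS = 1.40

With seepage parallel to the slope and the water table at the surface, the effective normal stress on the slip plane uses the buoyant unit weight γ' = γ_sat − γ_w while the driving shear stress uses γ_sat:
FS = [c' + γ' z cos²β tanφ'] / [γ_sat z sinβ cosβ]
γ' = 18.6 − 9.81 = 8.79 kN/m³
Numerator = 13.9 + 8.79·2.3·cos²26.5°·tan31.9° = 13.9 + 8.79·2.3·0.8009·0.6224 = 23.979 kPa
Denominator = 18.6·2.3·sin26.5°·cos26.5° = 18.6·2.3·0.4462·0.8949 = 17.083 kPa
FS = 23.979 / 17.083 = 1.404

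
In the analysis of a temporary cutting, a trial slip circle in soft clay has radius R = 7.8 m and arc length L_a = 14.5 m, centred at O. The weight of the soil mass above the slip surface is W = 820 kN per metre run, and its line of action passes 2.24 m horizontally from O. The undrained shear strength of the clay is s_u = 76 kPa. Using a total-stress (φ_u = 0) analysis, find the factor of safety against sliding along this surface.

FS = 4.68

Taking moments about the centre O, the resisting moment is provided by the undrained shear strength acting along the arc:
M_R = s_u·L_a·R = 76·14.50·7.8 = 8595.6 kN·m/m
M_D = W·d = 820·2.24 = 1836.8 kN·m/m
FS = M_R / M_D = 8595.6 / 1836.8 = 4.680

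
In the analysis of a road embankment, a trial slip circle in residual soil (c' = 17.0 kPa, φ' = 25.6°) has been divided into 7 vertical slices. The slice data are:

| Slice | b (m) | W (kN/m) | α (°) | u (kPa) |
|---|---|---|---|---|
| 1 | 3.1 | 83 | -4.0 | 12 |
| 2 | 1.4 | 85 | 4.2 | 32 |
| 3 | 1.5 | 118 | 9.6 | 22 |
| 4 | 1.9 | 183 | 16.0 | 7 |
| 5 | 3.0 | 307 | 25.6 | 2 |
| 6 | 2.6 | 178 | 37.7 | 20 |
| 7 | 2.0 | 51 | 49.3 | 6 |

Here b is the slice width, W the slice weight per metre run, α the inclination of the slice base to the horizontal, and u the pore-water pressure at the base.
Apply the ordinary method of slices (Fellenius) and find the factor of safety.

Ordinary method of slices: FS = Σ[c'·Δl_i + (W_i cosα_i − u_i·Δl_i)·tanφ'] / Σ W_i sinα_i, with Δl_i = b_i / cosα_i.
Slice 1: Δl = 3.1/cos(-4.0°) = 3.108 m; N'_1 = 83·cos(-4.0°) − 12·3.108 = 45.5; c'Δl = 52.83; W sinα = -5.8
Slice 2: Δl = 1.4/cos4.2° = 1.404 m; N'_2 = 85·cos4.2° − 32·1.404 = 39.9; c'Δl = 23.86; W sinα = 6.2
Slice 3: Δl = 1.5/cos9.6° = 1.521 m; N'_3 = 118·cos9.6° − 22·1.521 = 82.9; c'Δl = 25.86; W sinα = 19.7
Slice 4: Δl = 1.9/cos16.0° = 1.977 m; N'_4 = 183·cos16.0° − 7·1.977 = 162.1; c'Δl = 33.60; W sinα = 50.4
Slice 5: Δl = 3.0/cos25.6° = 3.327 m; N'_5 = 307·cos25.6° − 2·3.327 = 270.2; c'Δl = 56.55; W sinα = 132.7
Slice 6: Δl = 2.6/cos37.7° = 3.286 m; N'_6 = 178·cos37.7° − 20·3.286 = 75.1; c'Δl = 55.86; W sinα = 108.9
Slice 7: Δl = 2.0/cos49.3° = 3.067 m; N'_7 = 51·cos49.3° − 6·3.067 = 14.9; c'Δl = 52.14; W sinα = 38.7
Σc'Δl = 300.7 kN/m; ΣN' = 690.5 kN/m; ΣW sinα = 350.7 kN/m
Resisting = 300.7 + 690.5·tan25.6° = 300.7 + 330.8 = 631.5 kN/m
FS = 631.5 / 350.7 = 1.801

FS = 1.80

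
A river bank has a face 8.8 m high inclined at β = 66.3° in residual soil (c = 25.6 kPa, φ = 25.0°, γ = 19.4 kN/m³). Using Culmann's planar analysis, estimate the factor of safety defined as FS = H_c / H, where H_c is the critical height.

FS = 2.00

H_c = (4c/γ) · sinβ cosφ / [1 − cos(β − φ)]
    = (4·25.6/19.4) · sin66.3°·cos25.0° / [1 − cos41.3°]
    = 5.278 · 0.8299 / 0.2487 = 17.61 m
FS = H_c / H = 17.61 / 8.8 = 2.001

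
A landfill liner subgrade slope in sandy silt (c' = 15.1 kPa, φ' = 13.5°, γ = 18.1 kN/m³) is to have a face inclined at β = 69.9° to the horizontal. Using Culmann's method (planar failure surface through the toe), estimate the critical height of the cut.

H_c = 6.82 m

Culmann's analysis gives the critical failure plane at α_cr = (β + φ')/2 = (69.9 + 13.5)/2 = 41.7°, and the critical height
H_c = (4c'/γ) · sinβ cosφ' / [1 − cos(β − φ')]
    = (4·15.1/18.1) · sin69.9°·cos13.5° / [1 − cos(56.4°)]
    = 3.337 · 0.9391·0.9724 / [1 − 0.5534]
    = 3.337 · 0.9131 / 0.4466
    = 6.82 m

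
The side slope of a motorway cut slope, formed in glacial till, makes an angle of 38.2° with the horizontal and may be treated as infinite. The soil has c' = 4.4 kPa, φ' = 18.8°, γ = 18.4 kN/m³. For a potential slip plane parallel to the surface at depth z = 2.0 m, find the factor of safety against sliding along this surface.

For an infinite slope with a slip plane parallel to the surface (no pore pressure): FS = [c' + γz cos²β tanφ'] / [γz sinβ cosβ].
γz = 18.4·2.0 = 36.80 kN/m²
Numerator = 4.4 + 36.80·cos²38.2°·tan18.8° = 4.4 + 36.80·0.6176·0.3404 = 12.137 kPa
Denominator = 36.80·sin38.2°·cos38.2° = 36.80·0.6184·0.7859 = 17.884 kPa
FS = 12.137 / 17.884 = 0.679

FS = 0.68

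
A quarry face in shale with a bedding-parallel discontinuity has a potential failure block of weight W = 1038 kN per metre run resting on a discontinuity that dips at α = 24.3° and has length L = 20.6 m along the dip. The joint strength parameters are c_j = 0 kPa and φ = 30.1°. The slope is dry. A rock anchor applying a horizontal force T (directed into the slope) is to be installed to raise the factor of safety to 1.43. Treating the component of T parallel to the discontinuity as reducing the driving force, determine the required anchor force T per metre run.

Resolving forces along and normal to the sliding plane, with the horizontal anchor force T adding T·sinα to the effective normal force and T·cosα acting up the plane against the driving force:
FS = [c_jL + (W cosα + T sinα) tanφ] / [W sinα − T cosα]
Without the anchor: N' = 946.0 kN/m, driving T_d = 427.2 kN/m, resisting R = 0·20.6 + 946.0·tan30.1° = 548.4 kN/m, FS = 1.28.
Setting FS = 1.43 and solving for T:
1.43·(427.2 − T cos24.3°) = 548.4 + T sin24.3°·tan30.1°
T·(sin24.3°·tan30.1° + 1.43·cos24.3°) = 1.43·427.2 − 548.4
T·(0.4115·0.5797 + 1.43·0.9114) = 610.8 − 548.4 = 62.4
T·1.5419 = 62.4
T = 40.5 kN/m

T = 40 kN/m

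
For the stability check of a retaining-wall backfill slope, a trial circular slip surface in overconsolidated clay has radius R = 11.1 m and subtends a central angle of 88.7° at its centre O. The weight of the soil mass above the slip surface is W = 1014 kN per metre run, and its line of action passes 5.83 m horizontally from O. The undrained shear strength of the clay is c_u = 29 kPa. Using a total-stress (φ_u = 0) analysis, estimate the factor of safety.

Taking moments about the centre O, the resisting moment is provided by the undrained shear strength acting along the arc:
Arc length L_a = R·θ = 11.1·(88.7°·π/180) = 11.1·1.5481 = 17.18 m
M_R = c_u·L_a·R = 29·17.18·11.1 = 5531.5 kN·m/m
M_D = W·d = 1014·5.83 = 5911.6 kN·m/m
FS = M_R / M_D = 5531.5 / 5911.6 = 0.936

FS = 0.94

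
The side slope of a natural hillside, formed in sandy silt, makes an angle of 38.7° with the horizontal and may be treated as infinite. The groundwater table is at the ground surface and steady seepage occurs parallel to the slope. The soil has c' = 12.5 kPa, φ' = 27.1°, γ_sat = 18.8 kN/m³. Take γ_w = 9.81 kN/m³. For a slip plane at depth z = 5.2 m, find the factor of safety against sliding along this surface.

With seepage parallel to the slope and the water table at the surface, the effective normal stress on the slip plane uses the buoyant unit weight γ' = γ_sat − γ_w while the driving shear stress uses γ_sat:
FS = [c' + γ' z cos²β tanφ'] / [γ_sat z sinβ cosβ]
γ' = 18.8 − 9.81 = 8.99 kN/m³
Numerator = 12.5 + 8.99·5.2·cos²38.7°·tan27.1° = 12.5 + 8.99·5.2·0.6091·0.5117 = 27.070 kPa
Denominator = 18.8·5.2·sin38.7°·cos38.7° = 18.8·5.2·0.6252·0.7804 = 47.703 kPa
FS = 27.070 / 47.703 = 0.567

FS = 0.57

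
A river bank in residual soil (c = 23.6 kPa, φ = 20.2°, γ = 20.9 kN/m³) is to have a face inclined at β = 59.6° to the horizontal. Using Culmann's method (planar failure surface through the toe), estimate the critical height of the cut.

H_c = 16.09 m

Culmann's analysis gives the critical failure plane at α_cr = (β + φ)/2 = (59.6 + 20.2)/2 = 39.9°, and the critical height
H_c = (4c/γ) · sinβ cosφ / [1 − cos(β − φ)]
    = (4·23.6/20.9) · sin59.6°·cos20.2° / [1 − cos(39.4°)]
    = 4.517 · 0.8625·0.9385 / [1 − 0.7727]
    = 4.517 · 0.8095 / 0.2273
    = 16.09 m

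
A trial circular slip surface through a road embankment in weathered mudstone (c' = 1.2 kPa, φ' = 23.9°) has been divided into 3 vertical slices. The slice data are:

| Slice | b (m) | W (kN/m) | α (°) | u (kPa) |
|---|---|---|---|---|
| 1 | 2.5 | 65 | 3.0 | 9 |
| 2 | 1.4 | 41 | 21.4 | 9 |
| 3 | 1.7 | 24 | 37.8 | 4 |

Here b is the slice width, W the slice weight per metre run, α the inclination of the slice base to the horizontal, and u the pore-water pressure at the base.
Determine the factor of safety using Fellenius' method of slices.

Ordinary method of slices: FS = Σ[c'·Δl_i + (W_i cosα_i − u_i·Δl_i)·tanφ'] / Σ W_i sinα_i, with Δl_i = b_i / cosα_i.
Slice 1: Δl = 2.5/cos3.0° = 2.503 m; N'_1 = 65·cos3.0° − 9·2.503 = 42.4; c'Δl = 3.00; W sinα = 3.4
Slice 2: Δl = 1.4/cos21.4° = 1.504 m; N'_2 = 41·cos21.4° − 9·1.504 = 24.6; c'Δl = 1.80; W sinα = 15.0
Slice 3: Δl = 1.7/cos37.8° = 2.151 m; N'_3 = 24·cos37.8° − 4·2.151 = 10.4; c'Δl = 2.58; W sinα = 14.7
Σc'Δl = 7.4 kN/m; ΣN' = 77.4 kN/m; ΣW sinα = 33.1 kN/m
Resisting = 7.4 + 77.4·tan23.9° = 7.4 + 34.3 = 41.7 kN/m
FS = 41.7 / 33.1 = 1.260

FS = 1.26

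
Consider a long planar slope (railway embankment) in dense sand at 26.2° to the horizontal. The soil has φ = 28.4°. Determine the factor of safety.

For a dry cohesionless infinite slope the factor of safety is FS = tanφ / tanβ.
FS = tan28.4° / tan26.2° = 0.5407 / 0.4921 = 1.099

FS = 1.10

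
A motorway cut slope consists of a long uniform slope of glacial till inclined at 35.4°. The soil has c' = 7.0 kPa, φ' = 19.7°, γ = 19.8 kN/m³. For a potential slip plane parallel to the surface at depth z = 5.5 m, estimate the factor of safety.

For an infinite slope with a slip plane parallel to the surface (no pore pressure): FS = [c' + γz cos²β tanφ'] / [γz sinβ cosβ].
γz = 19.8·5.5 = 108.90 kN/m²
Numerator = 7.0 + 108.90·cos²35.4°·tan19.7° = 7.0 + 108.90·0.6644·0.3581 = 32.907 kPa
Denominator = 108.90·sin35.4°·cos35.4° = 108.90·0.5793·0.8151 = 51.421 kPa
FS = 32.907 / 51.421 = 0.640

FS = 0.64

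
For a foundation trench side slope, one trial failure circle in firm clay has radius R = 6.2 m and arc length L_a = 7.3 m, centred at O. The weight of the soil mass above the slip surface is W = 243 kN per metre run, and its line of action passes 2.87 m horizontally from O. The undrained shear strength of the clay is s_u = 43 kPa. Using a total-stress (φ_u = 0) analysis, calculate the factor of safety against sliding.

FS = 2.79

Taking moments about the centre O, the resisting moment is provided by the undrained shear strength acting along the arc:
M_R = s_u·L_a·R = 43·7.30·6.2 = 1946.2 kN·m/m
M_D = W·d = 243·2.87 = 697.4 kN·m/m
FS = M_R / M_D = 1946.2 / 697.4 = 2.791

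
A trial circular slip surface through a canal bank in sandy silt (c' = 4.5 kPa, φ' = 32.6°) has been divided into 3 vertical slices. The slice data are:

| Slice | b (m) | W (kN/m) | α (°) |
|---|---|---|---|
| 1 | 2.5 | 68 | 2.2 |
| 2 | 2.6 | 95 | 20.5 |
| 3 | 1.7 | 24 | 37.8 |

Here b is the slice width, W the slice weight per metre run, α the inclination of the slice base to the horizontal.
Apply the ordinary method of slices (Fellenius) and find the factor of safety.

FS = 2.88

Ordinary method of slices: FS = Σ[c'·Δl_i + (W_i cosα_i)·tanφ'] / Σ W_i sinα_i, with Δl_i = b_i / cosα_i.
Slice 1: Δl = 2.5/cos2.2° = 2.502 m; N'_1 = 68·cos2.2° = 67.9; c'Δl = 11.26; W sinα = 2.6
Slice 2: Δl = 2.6/cos20.5° = 2.776 m; N'_2 = 95·cos20.5° = 89.0; c'Δl = 12.49; W sinα = 33.3
Slice 3: Δl = 1.7/cos37.8° = 2.151 m; N'_3 = 24·cos37.8° = 19.0; c'Δl = 9.68; W sinα = 14.7
Σc'Δl = 33.4 kN/m; ΣN' = 175.9 kN/m; ΣW sinα = 50.6 kN/m
Resisting = 33.4 + 175.9·tan32.6° = 33.4 + 112.5 = 145.9 kN/m
FS = 145.9 / 50.6 = 2.884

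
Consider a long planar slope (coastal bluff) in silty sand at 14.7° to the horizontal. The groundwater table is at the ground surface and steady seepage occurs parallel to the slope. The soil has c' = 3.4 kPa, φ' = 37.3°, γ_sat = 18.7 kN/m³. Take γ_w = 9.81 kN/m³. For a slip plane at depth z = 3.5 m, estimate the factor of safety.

With seepage parallel to the slope and the water table at the surface, the effective normal stress on the slip plane uses the buoyant unit weight γ' = γ_sat − γ_w while the driving shear stress uses γ_sat:
FS = [c' + γ' z cos²β tanφ'] / [γ_sat z sinβ cosβ]
γ' = 18.7 − 9.81 = 8.89 kN/m³
Numerator = 3.4 + 8.89·3.5·cos²14.7°·tan37.3° = 3.4 + 8.89·3.5·0.9356·0.7618 = 25.577 kPa
Denominator = 18.7·3.5·sin14.7°·cos14.7° = 18.7·3.5·0.2538·0.9673 = 16.065 kPa
FS = 25.577 / 16.065 = 1.592

FS = 1.59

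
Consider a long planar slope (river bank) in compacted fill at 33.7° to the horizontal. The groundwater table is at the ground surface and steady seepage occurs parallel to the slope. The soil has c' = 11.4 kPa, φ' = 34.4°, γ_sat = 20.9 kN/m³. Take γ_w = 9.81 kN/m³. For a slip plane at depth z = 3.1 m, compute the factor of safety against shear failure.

With seepage parallel to the slope and the water table at the surface, the effective normal stress on the slip plane uses the buoyant unit weight γ' = γ_sat − γ_w while the driving shear stress uses γ_sat:
FS = [c' + γ' z cos²β tanφ'] / [γ_sat z sinβ cosβ]
γ' = 20.9 − 9.81 = 11.09 kN/m³
Numerator = 11.4 + 11.09·3.1·cos²33.7°·tan34.4° = 11.4 + 11.09·3.1·0.6921·0.6847 = 27.693 kPa
Denominator = 20.9·3.1·sin33.7°·cos33.7° = 20.9·3.1·0.5548·0.8320 = 29.907 kPa
FS = 27.693 / 29.907 = 0.926

FS = 0.93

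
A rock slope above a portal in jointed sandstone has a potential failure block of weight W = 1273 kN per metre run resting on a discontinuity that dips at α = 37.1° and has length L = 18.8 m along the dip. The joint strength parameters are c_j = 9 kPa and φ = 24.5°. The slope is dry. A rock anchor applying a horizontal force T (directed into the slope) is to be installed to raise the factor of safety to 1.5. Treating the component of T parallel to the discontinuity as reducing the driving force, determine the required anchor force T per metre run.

Resolving forces along and normal to the sliding plane, with the horizontal anchor force T adding T·sinα to the effective normal force and T·cosα acting up the plane against the driving force:
FS = [c_jL + (W cosα + T sinα) tanφ] / [W sinα − T cosα]
Without the anchor: N' = 1015.3 kN/m, driving T_d = 767.9 kN/m, resisting R = 9·18.8 + 1015.3·tan24.5° = 631.9 kN/m, FS = 0.82.
Setting FS = 1.5 and solving for T:
1.5·(767.9 − T cos37.1°) = 631.9 + T sin37.1°·tan24.5°
T·(sin37.1°·tan24.5° + 1.5·cos37.1°) = 1.5·767.9 − 631.9
T·(0.6032·0.4557 + 1.5·0.7976) = 1151.8 − 631.9 = 519.9
T·1.4713 = 519.9
T = 353.4 kN/m

T = 353 kN/m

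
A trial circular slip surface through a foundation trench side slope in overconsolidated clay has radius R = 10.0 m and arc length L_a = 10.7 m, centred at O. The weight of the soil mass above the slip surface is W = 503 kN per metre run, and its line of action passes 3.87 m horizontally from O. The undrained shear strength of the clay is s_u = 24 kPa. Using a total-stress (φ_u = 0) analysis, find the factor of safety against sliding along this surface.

FS = 1.32

Taking moments about the centre O, the resisting moment is provided by the undrained shear strength acting along the arc:
M_R = s_u·L_a·R = 24·10.70·10.0 = 2568.0 kN·m/m
M_D = W·d = 503·3.87 = 1946.6 kN·m/m
FS = M_R / M_D = 2568.0 / 1946.6 = 1.319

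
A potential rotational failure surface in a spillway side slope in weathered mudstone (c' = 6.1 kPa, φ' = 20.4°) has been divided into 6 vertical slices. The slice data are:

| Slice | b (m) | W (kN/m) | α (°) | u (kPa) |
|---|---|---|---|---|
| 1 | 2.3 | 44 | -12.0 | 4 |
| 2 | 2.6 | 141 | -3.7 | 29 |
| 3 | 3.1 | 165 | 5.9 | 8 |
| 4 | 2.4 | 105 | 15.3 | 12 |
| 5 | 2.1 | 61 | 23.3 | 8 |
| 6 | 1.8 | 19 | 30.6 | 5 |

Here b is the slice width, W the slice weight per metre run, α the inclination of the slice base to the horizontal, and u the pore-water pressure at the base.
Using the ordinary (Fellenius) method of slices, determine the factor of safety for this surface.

FS = 3.69

Ordinary method of slices: FS = Σ[c'·Δl_i + (W_i cosα_i − u_i·Δl_i)·tanφ'] / Σ W_i sinα_i, with Δl_i = b_i / cosα_i.
Slice 1: Δl = 2.3/cos(-12.0°) = 2.351 m; N'_1 = 44·cos(-12.0°) − 4·2.351 = 33.6; c'Δl = 14.34; W sinα = -9.1
Slice 2: Δl = 2.6/cos(-3.7°) = 2.605 m; N'_2 = 141·cos(-3.7°) − 29·2.605 = 65.1; c'Δl = 15.89; W sinα = -9.1
Slice 3: Δl = 3.1/cos5.9° = 3.117 m; N'_3 = 165·cos5.9° − 8·3.117 = 139.2; c'Δl = 19.01; W sinα = 17.0
Slice 4: Δl = 2.4/cos15.3° = 2.488 m; N'_4 = 105·cos15.3° − 12·2.488 = 71.4; c'Δl = 15.18; W sinα = 27.7
Slice 5: Δl = 2.1/cos23.3° = 2.286 m; N'_5 = 61·cos23.3° − 8·2.286 = 37.7; c'Δl = 13.95; W sinα = 24.1
Slice 6: Δl = 1.8/cos30.6° = 2.091 m; N'_6 = 19·cos30.6° − 5·2.091 = 5.9; c'Δl = 12.76; W sinα = 9.7
Σc'Δl = 91.1 kN/m; ΣN' = 353.0 kN/m; ΣW sinα = 60.2 kN/m
Resisting = 91.1 + 353.0·tan20.4° = 91.1 + 131.3 = 222.4 kN/m
FS = 222.4 / 60.2 = 3.693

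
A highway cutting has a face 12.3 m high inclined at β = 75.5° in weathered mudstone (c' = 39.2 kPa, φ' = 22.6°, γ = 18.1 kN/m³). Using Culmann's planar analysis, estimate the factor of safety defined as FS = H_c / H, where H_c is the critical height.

FS = 1.59

H_c = (4c'/γ) · sinβ cosφ' / [1 − cos(β − φ')]
    = (4·39.2/18.1) · sin75.5°·cos22.6° / [1 − cos52.9°]
    = 8.663 · 0.8938 / 0.3968 = 19.51 m
FS = H_c / H = 19.51 / 12.3 = 1.587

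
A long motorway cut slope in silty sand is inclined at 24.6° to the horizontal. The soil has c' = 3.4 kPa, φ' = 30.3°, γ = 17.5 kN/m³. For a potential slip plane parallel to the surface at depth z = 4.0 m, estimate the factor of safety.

FS = 1.40

For an infinite slope with a slip plane parallel to the surface (no pore pressure): FS = [c' + γz cos²β tanφ'] / [γz sinβ cosβ].
γz = 17.5·4.0 = 70.00 kN/m²
Numerator = 3.4 + 70.00·cos²24.6°·tan30.3° = 3.4 + 70.00·0.8267·0.5844 = 37.216 kPa
Denominator = 70.00·sin24.6°·cos24.6° = 70.00·0.4163·0.9092 = 26.495 kPa
FS = 37.216 / 26.495 = 1.405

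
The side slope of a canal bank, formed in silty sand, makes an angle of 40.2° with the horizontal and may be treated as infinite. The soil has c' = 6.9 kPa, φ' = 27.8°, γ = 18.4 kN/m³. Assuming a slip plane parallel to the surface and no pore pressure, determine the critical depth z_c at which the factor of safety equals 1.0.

z_c = 2.02 m

Setting FS = 1.00 in FS = [c' + γz cos²β tanφ'] / [γz sinβ cosβ] and solving for z:
z = c' / [γ cosβ (FS·sinβ − cosβ·tanφ')]
  = 6.9 / [18.4·cos40.2°·(1.00·sin40.2° − cos40.2°·tan27.8°)]
  = 6.9 / [18.4·0.7638·(1.00·0.6455 − 0.7638·0.5272)]
  = 6.9 / 3.4116 = 2.022 m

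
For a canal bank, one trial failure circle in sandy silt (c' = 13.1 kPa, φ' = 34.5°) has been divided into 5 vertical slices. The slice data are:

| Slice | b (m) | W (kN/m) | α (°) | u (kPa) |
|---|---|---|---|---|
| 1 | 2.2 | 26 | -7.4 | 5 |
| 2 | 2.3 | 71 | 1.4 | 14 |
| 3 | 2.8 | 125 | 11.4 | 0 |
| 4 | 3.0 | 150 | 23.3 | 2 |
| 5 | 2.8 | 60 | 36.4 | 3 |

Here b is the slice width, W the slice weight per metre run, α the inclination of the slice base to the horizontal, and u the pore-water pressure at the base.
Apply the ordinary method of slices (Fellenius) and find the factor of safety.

FS = 3.58

Ordinary method of slices: FS = Σ[c'·Δl_i + (W_i cosα_i − u_i·Δl_i)·tanφ'] / Σ W_i sinα_i, with Δl_i = b_i / cosα_i.
Slice 1: Δl = 2.2/cos(-7.4°) = 2.218 m; N'_1 = 26·cos(-7.4°) − 5·2.218 = 14.7; c'Δl = 29.06; W sinα = -3.3
Slice 2: Δl = 2.3/cos1.4° = 2.301 m; N'_2 = 71·cos1.4° − 14·2.301 = 38.8; c'Δl = 30.14; W sinα = 1.7
Slice 3: Δl = 2.8/cos11.4° = 2.856 m; N'_3 = 125·cos11.4° − 0·2.856 = 122.5; c'Δl = 37.42; W sinα = 24.7
Slice 4: Δl = 3.0/cos23.3° = 3.266 m; N'_4 = 150·cos23.3° − 2·3.266 = 131.2; c'Δl = 42.79; W sinα = 59.3
Slice 5: Δl = 2.8/cos36.4° = 3.479 m; N'_5 = 60·cos36.4° − 3·3.479 = 37.9; c'Δl = 45.57; W sinα = 35.6
Σc'Δl = 185.0 kN/m; ΣN' = 345.1 kN/m; ΣW sinα = 118.0 kN/m
Resisting = 185.0 + 345.1·tan34.5° = 185.0 + 237.2 = 422.2 kN/m
FS = 422.2 / 118.0 = 3.577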